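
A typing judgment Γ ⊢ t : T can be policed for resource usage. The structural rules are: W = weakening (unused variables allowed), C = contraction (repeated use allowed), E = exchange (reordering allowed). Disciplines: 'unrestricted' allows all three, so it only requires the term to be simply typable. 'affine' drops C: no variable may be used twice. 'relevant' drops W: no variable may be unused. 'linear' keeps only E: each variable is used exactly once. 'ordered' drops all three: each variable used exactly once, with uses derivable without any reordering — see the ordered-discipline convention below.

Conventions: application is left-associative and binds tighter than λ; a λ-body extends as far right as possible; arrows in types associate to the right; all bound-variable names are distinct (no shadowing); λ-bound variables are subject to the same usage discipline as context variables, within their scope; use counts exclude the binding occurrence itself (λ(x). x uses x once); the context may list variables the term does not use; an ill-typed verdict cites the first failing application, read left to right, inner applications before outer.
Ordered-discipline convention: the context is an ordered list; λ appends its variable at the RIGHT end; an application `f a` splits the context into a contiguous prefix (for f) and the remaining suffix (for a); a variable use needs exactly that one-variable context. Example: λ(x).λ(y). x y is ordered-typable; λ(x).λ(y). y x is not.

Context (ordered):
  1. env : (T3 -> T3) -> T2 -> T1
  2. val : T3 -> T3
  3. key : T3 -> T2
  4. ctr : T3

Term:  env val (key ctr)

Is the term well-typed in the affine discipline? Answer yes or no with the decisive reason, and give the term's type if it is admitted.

yes — at most one use each (env, val, key, ctr); term : T1
use counts: env=1; val=1; key=1; ctr=1
order of uses: env, val, key, ctr
typing: ✓ — T1
across the five disciplines: ordered ✓, linear ✓, affine ✓, relevant ✓, unrestricted ✓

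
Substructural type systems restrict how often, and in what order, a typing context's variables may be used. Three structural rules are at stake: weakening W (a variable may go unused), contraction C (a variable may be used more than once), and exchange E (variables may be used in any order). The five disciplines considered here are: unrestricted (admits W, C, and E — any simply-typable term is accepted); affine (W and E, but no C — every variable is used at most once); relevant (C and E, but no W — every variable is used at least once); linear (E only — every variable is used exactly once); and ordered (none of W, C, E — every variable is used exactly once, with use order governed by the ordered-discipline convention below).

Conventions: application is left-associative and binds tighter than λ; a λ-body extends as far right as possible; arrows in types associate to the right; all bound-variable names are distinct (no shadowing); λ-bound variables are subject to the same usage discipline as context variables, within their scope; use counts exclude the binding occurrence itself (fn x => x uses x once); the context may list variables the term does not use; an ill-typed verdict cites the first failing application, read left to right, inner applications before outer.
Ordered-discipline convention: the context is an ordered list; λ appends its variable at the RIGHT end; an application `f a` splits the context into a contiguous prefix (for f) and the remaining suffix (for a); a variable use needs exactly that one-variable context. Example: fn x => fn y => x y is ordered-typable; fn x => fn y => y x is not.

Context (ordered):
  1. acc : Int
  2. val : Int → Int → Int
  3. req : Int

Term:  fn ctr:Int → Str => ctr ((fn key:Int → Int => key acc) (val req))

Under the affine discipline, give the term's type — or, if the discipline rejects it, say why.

term : (Int → Str) → Str
variable uses: acc ×1; val ×1; req ×1; ctr [bound] ×1; key [bound] ×1
left-to-right use order: ctr, key, acc, val, req
typing: well-typed at (Int → Str) → Str
per-discipline verdicts: ordered ✗, linear ✓, affine ✓, relevant ✓, unrestricted ✓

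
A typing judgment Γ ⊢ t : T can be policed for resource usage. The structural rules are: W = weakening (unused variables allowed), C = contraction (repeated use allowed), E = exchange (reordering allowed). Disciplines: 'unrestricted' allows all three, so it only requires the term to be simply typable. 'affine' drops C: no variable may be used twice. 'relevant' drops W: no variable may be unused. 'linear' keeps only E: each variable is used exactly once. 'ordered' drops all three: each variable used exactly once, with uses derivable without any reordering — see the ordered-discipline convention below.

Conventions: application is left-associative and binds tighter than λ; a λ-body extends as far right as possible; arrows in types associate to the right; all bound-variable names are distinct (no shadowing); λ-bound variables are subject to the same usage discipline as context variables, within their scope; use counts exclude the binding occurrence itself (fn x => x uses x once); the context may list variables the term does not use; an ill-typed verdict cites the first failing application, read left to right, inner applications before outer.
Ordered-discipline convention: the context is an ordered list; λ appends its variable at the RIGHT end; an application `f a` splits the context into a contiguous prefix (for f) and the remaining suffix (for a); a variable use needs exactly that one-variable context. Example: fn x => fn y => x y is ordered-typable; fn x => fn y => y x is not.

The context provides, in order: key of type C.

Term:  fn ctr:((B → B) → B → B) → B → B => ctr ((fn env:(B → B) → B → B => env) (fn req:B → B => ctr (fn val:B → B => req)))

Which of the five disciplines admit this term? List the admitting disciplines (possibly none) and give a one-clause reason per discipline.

admitting disciplines: unrestricted
usage: key ×0, ctr (λ-bound) ×2, env (λ-bound) ×1, req (λ-bound) ×1, val (λ-bound) ×0
use order (left to right): ctr, env, ctr, req
typing: ✓ — (((B → B) → B → B) → B → B) → B → B
ordered ✗ (ctr ×2 used more than once (contraction); key, val never used (weakening))
linear ✗ (ctr ×2 used more than once (contraction); key, val never used (weakening))
affine ✗ (ctr ×2 used more than once (contraction))
relevant ✗ (key, val never used (weakening))
unrestricted ✓ (typability at (((B → B) → B → B) → B → B) → B → B is all that's needed)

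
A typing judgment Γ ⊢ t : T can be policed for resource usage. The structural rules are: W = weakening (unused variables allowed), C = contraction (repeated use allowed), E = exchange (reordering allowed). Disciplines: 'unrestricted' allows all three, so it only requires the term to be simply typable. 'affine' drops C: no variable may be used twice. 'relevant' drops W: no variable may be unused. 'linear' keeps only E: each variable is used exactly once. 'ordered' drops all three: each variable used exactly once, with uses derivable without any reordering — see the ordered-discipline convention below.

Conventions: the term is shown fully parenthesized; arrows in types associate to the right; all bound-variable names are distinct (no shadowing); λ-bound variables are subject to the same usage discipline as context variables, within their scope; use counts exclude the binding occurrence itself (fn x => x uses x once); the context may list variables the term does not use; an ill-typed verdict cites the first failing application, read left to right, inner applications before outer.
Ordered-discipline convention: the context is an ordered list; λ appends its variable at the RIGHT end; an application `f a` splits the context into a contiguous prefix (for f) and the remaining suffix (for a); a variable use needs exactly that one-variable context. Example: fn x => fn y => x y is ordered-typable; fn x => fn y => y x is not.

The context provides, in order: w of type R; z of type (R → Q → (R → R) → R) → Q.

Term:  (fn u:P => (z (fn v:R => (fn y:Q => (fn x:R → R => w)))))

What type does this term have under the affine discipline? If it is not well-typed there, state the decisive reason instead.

term : P → Q
usage: w=1, z=1, u (λ-bound)=0, v (λ-bound)=0, y (λ-bound)=0, x (λ-bound)=0
order of uses: z, w
typing: well-typed at P → Q
per-discipline verdicts: ordered ✗ | linear ✗ | affine ✓ | relevant ✗ | unrestricted ✓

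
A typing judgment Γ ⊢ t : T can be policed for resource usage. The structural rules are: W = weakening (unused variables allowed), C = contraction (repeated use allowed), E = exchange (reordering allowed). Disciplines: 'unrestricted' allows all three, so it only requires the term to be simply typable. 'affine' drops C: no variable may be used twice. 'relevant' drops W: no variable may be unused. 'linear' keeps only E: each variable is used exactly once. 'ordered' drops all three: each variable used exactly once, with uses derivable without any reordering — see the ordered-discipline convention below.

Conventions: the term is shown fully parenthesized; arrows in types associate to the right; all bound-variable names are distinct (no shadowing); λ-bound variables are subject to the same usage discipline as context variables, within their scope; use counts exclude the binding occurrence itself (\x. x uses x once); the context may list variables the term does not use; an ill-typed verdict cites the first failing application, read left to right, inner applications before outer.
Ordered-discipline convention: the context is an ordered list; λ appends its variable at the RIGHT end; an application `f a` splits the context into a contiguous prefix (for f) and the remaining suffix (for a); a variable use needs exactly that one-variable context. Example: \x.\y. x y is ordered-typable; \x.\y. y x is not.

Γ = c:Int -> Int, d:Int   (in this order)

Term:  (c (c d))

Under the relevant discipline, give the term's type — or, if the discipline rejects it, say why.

term : Int
use counts: c: 2, d: 1
uses in reading order: c, c, d
typing: ✓ — Int
summary: ordered ✗ · linear ✗ · affine ✗ · relevant ✓ · unrestricted ✓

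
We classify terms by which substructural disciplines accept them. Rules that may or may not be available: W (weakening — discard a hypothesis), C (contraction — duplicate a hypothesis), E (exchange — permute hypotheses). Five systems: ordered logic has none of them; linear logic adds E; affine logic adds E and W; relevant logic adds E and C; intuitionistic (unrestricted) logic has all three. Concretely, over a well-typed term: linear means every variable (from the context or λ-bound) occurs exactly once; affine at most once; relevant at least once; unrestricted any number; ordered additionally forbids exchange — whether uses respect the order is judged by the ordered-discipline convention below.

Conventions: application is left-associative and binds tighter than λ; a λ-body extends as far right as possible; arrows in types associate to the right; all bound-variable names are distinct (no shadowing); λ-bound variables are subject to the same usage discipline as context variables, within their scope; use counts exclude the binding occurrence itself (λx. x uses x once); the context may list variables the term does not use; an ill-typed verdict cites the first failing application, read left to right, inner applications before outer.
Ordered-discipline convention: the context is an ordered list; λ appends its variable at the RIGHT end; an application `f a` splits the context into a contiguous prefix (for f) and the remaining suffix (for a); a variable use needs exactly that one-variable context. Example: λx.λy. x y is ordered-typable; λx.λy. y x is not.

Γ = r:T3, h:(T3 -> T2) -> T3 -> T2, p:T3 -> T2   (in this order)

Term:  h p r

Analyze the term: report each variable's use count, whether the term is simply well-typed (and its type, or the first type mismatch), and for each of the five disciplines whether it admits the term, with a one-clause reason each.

variable uses: r: 1×, h: 1×, p: 1×
left-to-right use order: h, p, r
typing: well-typed — term : T2
ordered ✗ (use order h, p, r needs exchange)
linear ✓ (r, h, p: one use apiece)
affine ✓ (at most one use each (r, h, p))
relevant ✓ (at least one use each (r, h, p))
unrestricted ✓ (simply typable at T2; W, C, E all held)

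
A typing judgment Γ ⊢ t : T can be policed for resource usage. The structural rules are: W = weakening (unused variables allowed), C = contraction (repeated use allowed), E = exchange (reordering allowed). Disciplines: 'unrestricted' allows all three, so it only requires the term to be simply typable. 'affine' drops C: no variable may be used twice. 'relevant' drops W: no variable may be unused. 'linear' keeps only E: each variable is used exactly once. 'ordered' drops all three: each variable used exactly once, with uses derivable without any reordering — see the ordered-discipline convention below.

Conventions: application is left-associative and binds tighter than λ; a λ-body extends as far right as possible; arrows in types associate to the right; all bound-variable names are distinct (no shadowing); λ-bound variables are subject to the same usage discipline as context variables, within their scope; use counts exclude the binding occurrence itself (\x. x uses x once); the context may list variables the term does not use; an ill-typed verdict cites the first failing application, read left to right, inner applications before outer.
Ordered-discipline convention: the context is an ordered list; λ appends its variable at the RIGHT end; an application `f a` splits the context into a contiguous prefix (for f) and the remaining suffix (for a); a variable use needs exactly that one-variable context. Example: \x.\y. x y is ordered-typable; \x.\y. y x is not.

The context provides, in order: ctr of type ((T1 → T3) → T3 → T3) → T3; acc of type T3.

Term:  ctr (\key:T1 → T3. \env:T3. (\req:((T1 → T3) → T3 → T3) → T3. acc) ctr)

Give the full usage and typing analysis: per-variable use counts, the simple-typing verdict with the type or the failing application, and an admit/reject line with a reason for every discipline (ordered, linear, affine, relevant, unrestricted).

usage: ctr=2, acc=1, key [bound]=0, env [bound]=0, req [bound]=0
uses in reading order: ctr, acc, ctr
typing: the term checks, with type T3
ordered: ✗ — repeated use of ctr ×2; needs weakening: key, env, req unused
linear: ✗ — repeated use of ctr ×2; needs weakening: key, env, req unused
affine: ✗ — repeated use of ctr ×2
relevant: ✗ — needs weakening: key, env, req unused
unrestricted: ✓ — simply typable at T3; W, C, E all held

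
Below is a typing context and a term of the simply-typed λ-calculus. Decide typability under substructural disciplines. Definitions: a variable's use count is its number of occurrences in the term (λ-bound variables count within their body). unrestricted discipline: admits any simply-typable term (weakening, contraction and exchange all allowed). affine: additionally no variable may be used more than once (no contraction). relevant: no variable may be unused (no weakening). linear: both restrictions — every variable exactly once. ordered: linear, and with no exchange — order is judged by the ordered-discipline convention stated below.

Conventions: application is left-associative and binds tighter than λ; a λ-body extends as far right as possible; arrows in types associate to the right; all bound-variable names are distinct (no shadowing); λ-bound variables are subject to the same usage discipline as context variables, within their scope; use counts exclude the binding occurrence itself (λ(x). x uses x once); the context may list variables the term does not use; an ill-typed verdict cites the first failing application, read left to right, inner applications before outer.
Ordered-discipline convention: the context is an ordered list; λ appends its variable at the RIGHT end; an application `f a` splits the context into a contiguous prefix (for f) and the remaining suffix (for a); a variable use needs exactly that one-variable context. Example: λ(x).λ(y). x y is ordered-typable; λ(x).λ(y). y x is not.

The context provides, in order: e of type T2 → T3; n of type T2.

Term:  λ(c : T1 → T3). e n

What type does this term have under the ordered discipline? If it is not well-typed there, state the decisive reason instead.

not well-typed under ordered — unused: c — weakening required
use counts: e ×1, n ×1, c [bound] ×0
left-to-right use order: e, n
typing: the term checks, with type (T1 → T3) → T3
all disciplines: ordered ✗, linear ✗, affine ✓, relevant ✗, unrestricted ✓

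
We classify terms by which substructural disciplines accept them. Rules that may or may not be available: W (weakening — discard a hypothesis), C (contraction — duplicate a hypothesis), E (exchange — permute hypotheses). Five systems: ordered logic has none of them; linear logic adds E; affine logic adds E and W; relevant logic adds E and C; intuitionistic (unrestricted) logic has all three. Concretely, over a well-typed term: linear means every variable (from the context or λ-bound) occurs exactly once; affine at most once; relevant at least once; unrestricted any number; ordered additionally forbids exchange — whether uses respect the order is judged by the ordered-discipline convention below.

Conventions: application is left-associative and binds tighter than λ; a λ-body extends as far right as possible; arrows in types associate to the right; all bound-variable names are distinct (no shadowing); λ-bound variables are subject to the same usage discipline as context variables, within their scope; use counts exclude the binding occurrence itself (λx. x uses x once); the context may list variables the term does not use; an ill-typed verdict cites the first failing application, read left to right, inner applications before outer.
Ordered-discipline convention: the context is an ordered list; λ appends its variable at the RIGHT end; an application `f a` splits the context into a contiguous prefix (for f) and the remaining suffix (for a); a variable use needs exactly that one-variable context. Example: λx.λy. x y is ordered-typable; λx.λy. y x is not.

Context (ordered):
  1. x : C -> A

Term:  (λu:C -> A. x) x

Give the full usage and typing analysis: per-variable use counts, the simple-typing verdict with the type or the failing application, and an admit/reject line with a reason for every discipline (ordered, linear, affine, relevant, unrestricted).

variable uses: x: 2×; u (bound): 0×
uses in reading order: x, x
typing: ✓ — C -> A
ordered: ✗, repeated use of x ×2; unused: u — weakening required
linear: ✗, repeated use of x ×2; unused: u — weakening required
affine: ✗, repeated use of x ×2
relevant: ✗, unused: u — weakening required
unrestricted: ✓, well-typed at C -> A; no restrictions here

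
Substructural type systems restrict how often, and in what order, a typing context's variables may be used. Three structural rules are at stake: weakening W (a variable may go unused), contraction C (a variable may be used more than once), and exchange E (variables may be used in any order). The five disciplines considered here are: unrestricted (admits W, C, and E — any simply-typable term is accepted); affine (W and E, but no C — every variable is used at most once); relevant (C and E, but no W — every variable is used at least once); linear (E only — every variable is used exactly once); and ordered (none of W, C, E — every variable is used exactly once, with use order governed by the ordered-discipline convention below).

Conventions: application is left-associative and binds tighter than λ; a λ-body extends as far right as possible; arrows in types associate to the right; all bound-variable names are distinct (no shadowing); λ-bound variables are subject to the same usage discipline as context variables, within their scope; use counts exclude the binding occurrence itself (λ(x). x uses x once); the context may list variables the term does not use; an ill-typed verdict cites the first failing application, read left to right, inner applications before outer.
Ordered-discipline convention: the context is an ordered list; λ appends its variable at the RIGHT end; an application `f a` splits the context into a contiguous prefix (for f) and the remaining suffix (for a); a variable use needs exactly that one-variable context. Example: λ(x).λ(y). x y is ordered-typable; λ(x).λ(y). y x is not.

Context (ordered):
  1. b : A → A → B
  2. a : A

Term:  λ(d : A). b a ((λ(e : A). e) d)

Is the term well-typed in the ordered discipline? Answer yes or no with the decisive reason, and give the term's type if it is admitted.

yes — single-use (b, a, d, e), ordered derivation ok; term : A → B
usage: b: 1; a: 1; d (bound): 1; e (bound): 1
use order (left to right): b, a, e, d
typing: ✓ — A → B
all disciplines: ordered ✓; linear ✓; affine ✓; relevant ✓; unrestricted ✓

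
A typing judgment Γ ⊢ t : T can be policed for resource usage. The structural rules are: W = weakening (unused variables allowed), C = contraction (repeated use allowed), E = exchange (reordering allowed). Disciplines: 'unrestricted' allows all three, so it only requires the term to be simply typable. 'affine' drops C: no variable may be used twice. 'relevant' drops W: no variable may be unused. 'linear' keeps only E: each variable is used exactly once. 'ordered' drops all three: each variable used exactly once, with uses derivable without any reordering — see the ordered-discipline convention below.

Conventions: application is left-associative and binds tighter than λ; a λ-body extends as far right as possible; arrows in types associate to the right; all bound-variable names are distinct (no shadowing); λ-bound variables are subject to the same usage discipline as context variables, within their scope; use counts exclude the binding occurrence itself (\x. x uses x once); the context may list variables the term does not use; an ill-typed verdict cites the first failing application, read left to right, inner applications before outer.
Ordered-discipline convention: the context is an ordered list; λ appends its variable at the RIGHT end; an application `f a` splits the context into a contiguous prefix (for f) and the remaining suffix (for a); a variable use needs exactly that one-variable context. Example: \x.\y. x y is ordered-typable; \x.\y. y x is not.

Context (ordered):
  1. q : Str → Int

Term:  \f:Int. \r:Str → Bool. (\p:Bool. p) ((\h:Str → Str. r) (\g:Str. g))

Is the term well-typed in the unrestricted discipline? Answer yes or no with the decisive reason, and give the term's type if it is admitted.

no — a type mismatch blocks all five
counts: q: 0; f (λ-bound): 0; r (λ-bound): 1; p (λ-bound): 1; h (λ-bound): 0; g (λ-bound): 1
left-to-right use order: p, r, g
typing: ill-typed: an argument Str → Bool mismatches the expected Bool
all disciplines: ordered ✗; linear ✗; affine ✗; relevant ✗; unrestricted ✗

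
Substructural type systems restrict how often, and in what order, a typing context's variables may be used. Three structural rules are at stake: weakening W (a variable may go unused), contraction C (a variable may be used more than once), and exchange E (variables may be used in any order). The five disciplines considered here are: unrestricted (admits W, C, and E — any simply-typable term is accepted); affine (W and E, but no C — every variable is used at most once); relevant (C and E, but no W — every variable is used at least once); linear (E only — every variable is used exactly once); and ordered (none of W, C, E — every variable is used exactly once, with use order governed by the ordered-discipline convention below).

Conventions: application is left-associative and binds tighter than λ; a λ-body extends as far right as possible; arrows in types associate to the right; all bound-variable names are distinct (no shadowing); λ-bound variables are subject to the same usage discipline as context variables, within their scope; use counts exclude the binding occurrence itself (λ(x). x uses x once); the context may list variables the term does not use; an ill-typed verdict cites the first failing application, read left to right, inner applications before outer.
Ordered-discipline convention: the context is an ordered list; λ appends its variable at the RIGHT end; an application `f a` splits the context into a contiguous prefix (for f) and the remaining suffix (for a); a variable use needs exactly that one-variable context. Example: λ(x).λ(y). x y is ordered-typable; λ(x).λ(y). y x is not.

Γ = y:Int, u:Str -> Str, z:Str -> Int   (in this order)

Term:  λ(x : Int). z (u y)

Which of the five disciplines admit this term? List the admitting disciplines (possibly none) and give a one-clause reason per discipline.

admitting disciplines: none
use counts: y ×1; u ×1; z ×1; x (λ-bound) ×0
use order (left to right): z, u, y
typing: ill-typed: argument of type Int where Str is required
ordered ✗ (fails simple typing)
linear ✗ (a type mismatch blocks all five)
affine ✗ (the type mismatch rejects it)
relevant ✗ (not simply typable)
unrestricted ✗ (fails simple typing)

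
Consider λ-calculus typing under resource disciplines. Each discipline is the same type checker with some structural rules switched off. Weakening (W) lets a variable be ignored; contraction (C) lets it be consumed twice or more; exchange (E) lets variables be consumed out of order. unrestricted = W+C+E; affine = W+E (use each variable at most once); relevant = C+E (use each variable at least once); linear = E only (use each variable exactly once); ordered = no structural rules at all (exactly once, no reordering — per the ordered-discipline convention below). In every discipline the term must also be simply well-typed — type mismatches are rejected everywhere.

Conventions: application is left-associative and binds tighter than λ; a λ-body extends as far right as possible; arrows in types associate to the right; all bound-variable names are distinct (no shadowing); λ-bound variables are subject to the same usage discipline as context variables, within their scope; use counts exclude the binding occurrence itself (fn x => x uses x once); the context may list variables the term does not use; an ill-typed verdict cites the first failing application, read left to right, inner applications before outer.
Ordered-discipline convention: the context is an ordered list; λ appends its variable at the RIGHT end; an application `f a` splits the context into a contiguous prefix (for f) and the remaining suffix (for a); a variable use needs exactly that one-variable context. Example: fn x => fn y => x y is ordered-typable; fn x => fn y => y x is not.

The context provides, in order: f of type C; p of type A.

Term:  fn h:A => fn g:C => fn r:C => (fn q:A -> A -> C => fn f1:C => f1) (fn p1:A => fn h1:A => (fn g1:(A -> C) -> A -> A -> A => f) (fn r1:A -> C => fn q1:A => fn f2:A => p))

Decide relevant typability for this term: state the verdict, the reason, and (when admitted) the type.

no — h, g, r, q, p1, h1, g1, r1, q1, f2 left unused
counts: f: 1×; p: 1×; h (bound): 0×; g (bound): 0×; r (bound): 0×; q (bound): 0×; f1 (bound): 1×; p1 (bound): 0×; h1 (bound): 0×; g1 (bound): 0×; r1 (bound): 0×; q1 (bound): 0×; f2 (bound): 0×
uses in reading order: f1, f, p
typing: ✓ — A -> C -> C -> C -> C
all disciplines: ordered ✗ · linear ✗ · affine ✓ · relevant ✗ · unrestricted ✓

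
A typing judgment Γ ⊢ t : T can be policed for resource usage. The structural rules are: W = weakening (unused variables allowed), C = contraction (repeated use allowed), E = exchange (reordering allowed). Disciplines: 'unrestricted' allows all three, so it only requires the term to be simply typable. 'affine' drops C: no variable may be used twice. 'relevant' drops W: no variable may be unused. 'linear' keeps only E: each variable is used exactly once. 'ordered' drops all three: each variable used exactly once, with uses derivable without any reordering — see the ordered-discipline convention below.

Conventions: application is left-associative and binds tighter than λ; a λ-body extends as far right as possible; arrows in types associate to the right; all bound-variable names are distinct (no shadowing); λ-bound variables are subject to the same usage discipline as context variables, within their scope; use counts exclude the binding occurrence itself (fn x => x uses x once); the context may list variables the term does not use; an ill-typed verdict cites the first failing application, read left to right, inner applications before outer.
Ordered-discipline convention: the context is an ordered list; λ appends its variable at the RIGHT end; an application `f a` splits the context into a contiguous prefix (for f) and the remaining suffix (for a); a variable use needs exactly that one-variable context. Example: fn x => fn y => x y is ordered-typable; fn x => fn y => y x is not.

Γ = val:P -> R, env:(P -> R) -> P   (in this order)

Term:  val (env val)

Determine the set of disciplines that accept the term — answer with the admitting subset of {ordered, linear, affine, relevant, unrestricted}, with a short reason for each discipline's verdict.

admitted in: relevant, unrestricted
usage: val: 2; env: 1
uses in reading order: val, env, val
typing: well-typed at R
ordered: ✗ — repeated use of val ×2
linear: ✗ — repeated use of val ×2
affine: ✗ — repeated use of val ×2
relevant: ✓ — at least one use each (val, env)
unrestricted: ✓ — type-checks (R) and nothing is barred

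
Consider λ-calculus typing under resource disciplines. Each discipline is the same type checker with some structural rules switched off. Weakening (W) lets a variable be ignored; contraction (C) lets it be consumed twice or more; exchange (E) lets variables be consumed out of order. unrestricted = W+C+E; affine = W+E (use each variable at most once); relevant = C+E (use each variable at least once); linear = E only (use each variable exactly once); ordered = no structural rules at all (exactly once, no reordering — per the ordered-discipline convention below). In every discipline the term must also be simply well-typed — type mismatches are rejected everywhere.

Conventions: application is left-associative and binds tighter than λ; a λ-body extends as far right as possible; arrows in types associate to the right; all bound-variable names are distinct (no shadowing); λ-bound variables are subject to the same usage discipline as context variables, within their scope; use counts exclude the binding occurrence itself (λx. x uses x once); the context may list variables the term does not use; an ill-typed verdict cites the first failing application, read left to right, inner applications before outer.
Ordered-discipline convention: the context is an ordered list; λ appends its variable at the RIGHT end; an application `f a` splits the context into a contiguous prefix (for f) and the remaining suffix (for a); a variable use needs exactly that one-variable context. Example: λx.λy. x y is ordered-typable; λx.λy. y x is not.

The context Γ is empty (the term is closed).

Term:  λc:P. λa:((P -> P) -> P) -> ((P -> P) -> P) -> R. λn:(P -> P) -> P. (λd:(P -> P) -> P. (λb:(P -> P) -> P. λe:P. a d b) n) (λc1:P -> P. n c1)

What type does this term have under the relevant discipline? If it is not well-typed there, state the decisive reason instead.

not well-typed under relevant — c, e never used (weakening)
usage: c (λ-bound)=0, a (λ-bound)=1, n (λ-bound)=2, d (λ-bound)=1, b (λ-bound)=1, e (λ-bound)=0, c1 (λ-bound)=1
left-to-right use order: a, d, b, n, n, c1
typing: the term checks, with type P -> (((P -> P) -> P) -> ((P -> P) -> P) -> R) -> ((P -> P) -> P) -> P -> R
all disciplines: ordered ✗; linear ✗; affine ✗; relevant ✗; unrestricted ✓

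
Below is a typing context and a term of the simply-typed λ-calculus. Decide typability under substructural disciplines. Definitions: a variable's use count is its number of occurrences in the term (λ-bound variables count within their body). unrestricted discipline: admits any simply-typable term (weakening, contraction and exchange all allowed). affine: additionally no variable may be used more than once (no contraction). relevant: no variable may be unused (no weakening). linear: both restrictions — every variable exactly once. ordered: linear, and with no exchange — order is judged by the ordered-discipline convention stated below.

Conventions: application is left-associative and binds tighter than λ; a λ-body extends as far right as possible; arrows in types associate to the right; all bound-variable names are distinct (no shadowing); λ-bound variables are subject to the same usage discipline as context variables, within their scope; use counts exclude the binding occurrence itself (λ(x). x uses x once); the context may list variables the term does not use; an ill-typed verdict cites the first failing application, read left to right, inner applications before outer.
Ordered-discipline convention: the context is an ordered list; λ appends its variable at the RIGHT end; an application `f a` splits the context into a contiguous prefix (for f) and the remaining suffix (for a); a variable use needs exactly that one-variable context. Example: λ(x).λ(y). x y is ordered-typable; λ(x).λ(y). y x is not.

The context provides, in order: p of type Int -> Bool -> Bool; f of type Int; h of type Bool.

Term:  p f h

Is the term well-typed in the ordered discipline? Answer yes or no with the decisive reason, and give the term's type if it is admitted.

yes — p, f, h once each; derivable with no W/C/E; term : Bool
use counts: p: 1, f: 1, h: 1
order of uses: p, f, h
typing: ✓ — Bool
across the five disciplines: ordered ✓ | linear ✓ | affine ✓ | relevant ✓ | unrestricted ✓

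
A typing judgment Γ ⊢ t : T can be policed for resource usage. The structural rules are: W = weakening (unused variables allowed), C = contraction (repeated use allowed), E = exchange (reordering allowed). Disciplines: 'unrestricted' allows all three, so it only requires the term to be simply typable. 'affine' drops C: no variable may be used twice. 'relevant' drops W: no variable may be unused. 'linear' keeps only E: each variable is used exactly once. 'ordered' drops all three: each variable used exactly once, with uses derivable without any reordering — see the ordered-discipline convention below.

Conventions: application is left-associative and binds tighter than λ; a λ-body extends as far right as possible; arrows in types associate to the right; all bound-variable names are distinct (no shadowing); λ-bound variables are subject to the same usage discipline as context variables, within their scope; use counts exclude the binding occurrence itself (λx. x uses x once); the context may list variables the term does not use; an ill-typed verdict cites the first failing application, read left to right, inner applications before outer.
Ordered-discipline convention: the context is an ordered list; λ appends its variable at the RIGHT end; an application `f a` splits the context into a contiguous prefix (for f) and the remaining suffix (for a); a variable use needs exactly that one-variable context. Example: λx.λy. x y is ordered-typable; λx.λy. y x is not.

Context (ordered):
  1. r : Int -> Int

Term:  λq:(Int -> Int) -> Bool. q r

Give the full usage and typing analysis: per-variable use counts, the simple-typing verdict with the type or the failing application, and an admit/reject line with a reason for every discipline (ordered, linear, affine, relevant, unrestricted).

use counts: r: 1×; q [bound]: 1×
left-to-right use order: q, r
typing: well-typed — term : ((Int -> Int) -> Bool) -> Bool
ordered: ✗ — no ordered split (uses run q, r)
linear: ✓ — r, q: one use apiece
affine: ✓ — no duplicate uses among r, q
relevant: ✓ — at least one use each (r, q)
unrestricted: ✓ — typability at ((Int -> Int) -> Bool) -> Bool is all that's needed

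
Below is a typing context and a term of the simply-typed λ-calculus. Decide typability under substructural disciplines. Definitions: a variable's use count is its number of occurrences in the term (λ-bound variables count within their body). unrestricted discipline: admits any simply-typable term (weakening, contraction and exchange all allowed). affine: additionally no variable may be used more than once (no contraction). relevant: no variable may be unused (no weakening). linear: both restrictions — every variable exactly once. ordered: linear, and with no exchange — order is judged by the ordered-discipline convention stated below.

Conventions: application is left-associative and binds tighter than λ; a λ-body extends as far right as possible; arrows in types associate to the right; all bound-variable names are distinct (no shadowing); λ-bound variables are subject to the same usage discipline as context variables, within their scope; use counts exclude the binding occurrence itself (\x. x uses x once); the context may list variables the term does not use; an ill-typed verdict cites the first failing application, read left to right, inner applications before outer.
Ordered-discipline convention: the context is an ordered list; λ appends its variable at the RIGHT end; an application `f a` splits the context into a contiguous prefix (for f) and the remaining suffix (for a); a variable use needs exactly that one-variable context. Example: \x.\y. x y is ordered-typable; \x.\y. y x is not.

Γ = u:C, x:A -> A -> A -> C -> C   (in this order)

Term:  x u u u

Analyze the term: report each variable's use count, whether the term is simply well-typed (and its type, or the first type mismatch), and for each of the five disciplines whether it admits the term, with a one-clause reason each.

usage: u=3, x=1
use order (left to right): x, u, u, u
typing: ill-typed: argument of type C where A is required
ordered: ✗, a type mismatch blocks all five
linear: ✗, the type mismatch rejects it
affine: ✗, not simply typable
relevant: ✗, fails simple typing
unrestricted: ✗, a type mismatch blocks all five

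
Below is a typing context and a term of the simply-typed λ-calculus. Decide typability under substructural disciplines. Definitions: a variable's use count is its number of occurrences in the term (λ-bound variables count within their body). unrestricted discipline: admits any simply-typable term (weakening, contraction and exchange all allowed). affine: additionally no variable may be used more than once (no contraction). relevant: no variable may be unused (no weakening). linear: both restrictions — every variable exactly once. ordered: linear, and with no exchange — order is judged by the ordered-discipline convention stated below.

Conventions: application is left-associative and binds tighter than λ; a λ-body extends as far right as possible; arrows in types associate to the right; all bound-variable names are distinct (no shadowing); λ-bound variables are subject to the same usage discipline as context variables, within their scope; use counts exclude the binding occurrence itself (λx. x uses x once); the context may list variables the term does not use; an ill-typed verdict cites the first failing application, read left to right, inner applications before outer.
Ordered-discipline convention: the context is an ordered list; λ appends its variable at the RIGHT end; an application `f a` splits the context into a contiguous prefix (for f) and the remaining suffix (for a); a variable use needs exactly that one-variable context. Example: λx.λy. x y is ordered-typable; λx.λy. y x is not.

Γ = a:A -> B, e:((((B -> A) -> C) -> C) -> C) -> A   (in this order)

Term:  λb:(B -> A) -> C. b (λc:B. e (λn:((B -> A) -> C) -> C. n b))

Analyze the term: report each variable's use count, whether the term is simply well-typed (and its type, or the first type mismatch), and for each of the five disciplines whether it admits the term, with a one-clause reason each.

counts: a=0, e=1, b [bound]=2, c [bound]=0, n [bound]=1
uses in reading order: b, e, n, b
typing: well-typed at ((B -> A) -> C) -> C
ordered ✗ (needs contraction — b ×2; needs weakening: a, c unused)
linear ✗ (needs contraction — b ×2; needs weakening: a, c unused)
affine ✗ (needs contraction — b ×2)
relevant ✗ (needs weakening: a, c unused)
unrestricted ✓ (well-typed at ((B -> A) -> C) -> C; no restrictions here)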